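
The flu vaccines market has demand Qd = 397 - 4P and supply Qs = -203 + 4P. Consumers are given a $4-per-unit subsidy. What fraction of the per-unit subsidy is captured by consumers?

Pre-subsidy: 397 - 4P = -203 + 4P gives P* = 75, Q* = 97.
With the rebate, buyers effectively pay Pb = Ps − 4, where Ps is the price sellers receive.
Demand in terms of Ps becomes Qd = 397 − 4(Ps − 4) = 413 - 4Ps. Setting this equal to supply: 413 - 4Ps = -203 + 4Ps, so Ps = 77.
Buyers pay Pb = 77 − 4 = 73; Q' = -203 + 4·77 = 105.
Buyers' price falls by P* − Pb = 75 − 73 = 2; sellers' price rises by Ps − P* = 77 − 75 = 2.
So consumers capture 2/4 = 0.5 of each unit of subsidy.

Consumer share = 0.5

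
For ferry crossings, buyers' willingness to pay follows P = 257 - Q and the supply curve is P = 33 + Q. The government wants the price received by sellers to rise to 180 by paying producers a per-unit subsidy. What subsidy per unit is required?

At a seller price of 180, quantity supplied is -33 + 1·180 = 147.
Buyers absorb 147 only when they pay Pb = 257 − 1·147 = 110.
s = Ps − Pb = 180 − 110 = 70.

Required subsidy s = 70 per unit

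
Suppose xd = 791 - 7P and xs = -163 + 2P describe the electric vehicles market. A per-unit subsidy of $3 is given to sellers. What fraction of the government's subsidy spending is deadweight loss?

Pre-subsidy: 791 - 7P = -163 + 2P gives P* = 106, x* = 49.
With the subsidy, sellers receive Ps = Pb + 3 for each unit, where Pb is the price buyers pay.
Supply in terms of Pb becomes xs = -163 + 2(Pb + 3) = -157 + 2Pb. Setting this equal to demand: 791 - 7Pb = -157 + 2Pb, so Pb = 316/3.
Sellers receive Ps = 316/3 + 3 = 325/3; x' = 791 − 7·(316/3) = 161/3.
ΔCS = ½(49 + 161/3)(106 − 316/3) = 308/9; ΔPS = ½(49 + 161/3)(325/3 − 106) = 1078/9.
Government spending = 3 × 161/3 = 161.
DWL = ½ × 3 × (161/3 − 49) = 7; fraction = 7 / 161 = 1/23.

DWL / government spending = 1/23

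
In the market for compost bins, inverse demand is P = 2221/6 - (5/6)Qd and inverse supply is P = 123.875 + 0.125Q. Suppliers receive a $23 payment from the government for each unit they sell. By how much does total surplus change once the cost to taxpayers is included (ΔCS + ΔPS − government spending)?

Net change in total surplus = -$276

Pre-subsidy: 2221/6 - (5/6)Q = 123.875 + 0.125Q gives Q* = 257 and P* = 156.
With the subsidy, sellers receive Ps = Pb + 23 for each unit, where Pb is the price buyers pay.
On the curves, Pb = 2221/6 - (5/6)Q and Ps = 123.875 + 0.125Q; the wedge Ps − Pb = 23 gives 123.875 + 0.125Q − (2221/6 - (5/6)Q) = 23, so Q' = 281.
Then Pb = 2221/6 − (5/6)·281 = 136 and Ps = 123.875 + 0.125·281 = 159.
ΔCS = ½(257 + 281)(156 − 136) = 5380; ΔPS = ½(257 + 281)(159 − 156) = 807.
Government spending = 23 × 281 = 6463.
Net change = 5380 + 807 − 6463 = -276. The loss equals the DWL triangle ½·23·24.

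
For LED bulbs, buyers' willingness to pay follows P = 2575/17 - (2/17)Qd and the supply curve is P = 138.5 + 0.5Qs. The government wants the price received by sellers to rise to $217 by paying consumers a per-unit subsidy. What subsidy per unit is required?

Required subsidy s = $84 per unit

At a seller price of 217, quantity supplied is -277 + 2·217 = 157.
Buyers absorb 157 only when they pay Pb = 2575/17 − (2/17)·157 = 133.
s = Ps − Pb = 217 − 133 = 84.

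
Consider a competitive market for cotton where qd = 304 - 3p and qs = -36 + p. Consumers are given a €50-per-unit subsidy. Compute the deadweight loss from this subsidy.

Pre-subsidy: 304 - 3p = -36 + p gives p* = 85, q* = 49.
With the rebate, buyers effectively pay pb = ps − 50, where ps is the price sellers receive.
Demand in terms of ps becomes qd = 304 − 3(ps − 50) = 454 - 3ps. Setting this equal to supply: 454 - 3ps = -36 + ps, so ps = 122.5.
Buyers pay pb = 122.5 − 50 = 72.5; q' = -36 + 1·122.5 = 86.5.
The subsidy expands output by 86.5 − 49 = 37.5 past the efficient level; on those units the gap between marginal cost and willingness to pay runs from 0 up to 50.
DWL = ½ × 50 × 37.5 = 937.5.

Deadweight loss = €937.5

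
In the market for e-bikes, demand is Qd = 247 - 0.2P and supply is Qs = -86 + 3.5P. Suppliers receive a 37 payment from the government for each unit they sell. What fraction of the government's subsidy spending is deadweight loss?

Pre-subsidy: 247 - 0.2P = -86 + 3.5P gives P* = 90, Q* = 229.
With the subsidy, sellers receive Ps = Pb + 37 for each unit, where Pb is the price buyers pay.
Supply in terms of Pb becomes Qs = -86 + 3.5(Pb + 37) = 43.5 + 3.5Pb. Setting this equal to demand: 247 - 0.2Pb = 43.5 + 3.5Pb, so Pb = 55.
Sellers receive Ps = 55 + 37 = 92; Q' = 247 − 0.2·55 = 236.
ΔCS = ½(229 + 236)(90 − 55) = 8137.5; ΔPS = ½(229 + 236)(92 − 90) = 465.
Government spending = 37 × 236 = 8732.
DWL = ½ × 37 × (236 − 229) = 129.5; fraction = 129.5 / 8732 = 7/472.

DWL / government spending = 7/472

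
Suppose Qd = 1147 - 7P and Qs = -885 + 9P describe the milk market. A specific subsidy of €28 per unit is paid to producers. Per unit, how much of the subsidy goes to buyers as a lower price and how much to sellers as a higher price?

Pre-subsidy: 1147 - 7P = -885 + 9P gives P* = 127, Q* = 258.
With the subsidy, sellers receive Ps = Pb + 28 for each unit, where Pb is the price buyers pay.
Supply in terms of Pb becomes Qs = -885 + 9(Pb + 28) = -633 + 9Pb. Setting this equal to demand: 1147 - 7Pb = -633 + 9Pb, so Pb = 111.25.
Sellers receive Ps = 111.25 + 28 = 139.25; Q' = 1147 − 7·111.25 = 368.25.
Buyers' price falls by P* − Pb = 127 − 111.25 = 15.75; sellers' price rises by Ps − P* = 139.25 − 127 = 12.25.

Buyers gain €15.75 per unit; sellers gain €12.25 per unit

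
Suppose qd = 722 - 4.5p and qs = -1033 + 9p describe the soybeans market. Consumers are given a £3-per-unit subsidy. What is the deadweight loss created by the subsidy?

Pre-subsidy: 722 - 4.5p = -1033 + 9p gives p* = 130, q* = 137.
With the rebate, buyers effectively pay pb = ps − 3, where ps is the price sellers receive.
Demand in terms of ps becomes qd = 722 − 4.5(ps − 3) = 735.5 - 4.5ps. Setting this equal to supply: 735.5 - 4.5ps = -1033 + 9ps, so ps = 131.
Buyers pay pb = 131 − 3 = 128; q' = -1033 + 9·131 = 146.
The subsidy expands output by 146 − 137 = 9 past the efficient level; on those units the gap between marginal cost and willingness to pay runs from 0 up to 3.
DWL = ½ × 3 × 9 = 13.5.

Deadweight loss = £13.5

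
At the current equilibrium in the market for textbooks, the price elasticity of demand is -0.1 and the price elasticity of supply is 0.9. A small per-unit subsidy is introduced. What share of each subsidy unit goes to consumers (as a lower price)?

For a small subsidy around the equilibrium, the benefit split depends on the relative slopes, which at a point are proportional to the elasticities.
Buyer share = εs/(εs + |εd|) = 0.9/(0.9 + 0.1) = 0.9; seller share = |εd|/(εs + |εd|) = 0.1.

Consumer share = 0.9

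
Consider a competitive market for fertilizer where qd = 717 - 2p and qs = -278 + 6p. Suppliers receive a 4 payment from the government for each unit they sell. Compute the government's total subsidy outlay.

Government cost = 1897

Pre-subsidy: 717 - 2p = -278 + 6p gives p* = 124.375, q* = 468.25.
With the subsidy, sellers receive ps = pb + 4 for each unit, where pb is the price buyers pay.
Supply in terms of pb becomes qs = -278 + 6(pb + 4) = -254 + 6pb. Setting this equal to demand: 717 - 2pb = -254 + 6pb, so pb = 121.375.
Sellers receive ps = 121.375 + 4 = 125.375; q' = 717 − 2·121.375 = 474.25.
Government outlay = subsidy × quantity = 4 × 474.25 = 1897.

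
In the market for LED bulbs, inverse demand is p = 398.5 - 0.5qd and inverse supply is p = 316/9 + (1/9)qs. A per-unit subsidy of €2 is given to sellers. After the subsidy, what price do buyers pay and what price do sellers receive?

Pre-subsidy: 398.5 - 0.5q = 316/9 + (1/9)q gives q* = 6541/11 and p* = 1113/11.
With the subsidy, sellers receive ps = pb + 2 for each unit, where pb is the price buyers pay.
On the curves, pb = 398.5 - 0.5q and ps = 316/9 + (1/9)q; the wedge ps − pb = 2 gives 316/9 + (1/9)q − (398.5 - 0.5q) = 2, so q' = 6577/11.
Then pb = 398.5 − 0.5·(6577/11) = 1095/11 and ps = 316/9 + (1/9)·(6577/11) = 1117/11.

Buyers pay 1095/11; sellers receive 1117/11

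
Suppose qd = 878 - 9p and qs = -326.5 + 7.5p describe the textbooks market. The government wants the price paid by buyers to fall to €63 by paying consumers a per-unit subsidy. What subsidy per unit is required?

At a buyer price of 63, quantity demanded is 878 − 9·63 = 311.
Sellers supply 311 only when they receive ps with -326.5 + 7.5·ps = 311, i.e. ps = 85.
s = ps − pb = 85 − 63 = 22.

Required subsidy s = €22 per unit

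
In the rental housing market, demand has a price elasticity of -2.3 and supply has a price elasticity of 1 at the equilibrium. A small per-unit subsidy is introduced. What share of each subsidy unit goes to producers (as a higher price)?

Producer share = 23/33

For a small subsidy around the equilibrium, the benefit split depends on the relative slopes, which at a point are proportional to the elasticities.
Buyer share = εs/(εs + |εd|) = 1/(1 + 2.3) = 10/33; seller share = |εd|/(εs + |εd|) = 23/33.
So producers capture 23/33 of the subsidy.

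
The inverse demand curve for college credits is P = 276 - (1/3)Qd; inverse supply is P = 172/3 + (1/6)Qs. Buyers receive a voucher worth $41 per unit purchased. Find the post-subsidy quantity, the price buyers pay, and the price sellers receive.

Pre-subsidy: 276 - (1/3)Q = 172/3 + (1/6)Q gives Q* = 1312/3 and P* = 1172/9.
With the rebate, buyers effectively pay Pb = Ps − 41, where Ps is the price sellers receive.
On the curves, Pb = 276 - (1/3)Q and Ps = 172/3 + (1/6)Q; the wedge Ps − Pb = 41 gives 172/3 + (1/6)Q − (276 - (1/3)Q) = 41, so Q' = 1558/3.
Then Pb = 276 − (1/3)·(1558/3) = 926/9 and Ps = 172/3 + (1/6)·(1558/3) = 1295/9.

Q' = 1558/3; buyers pay 926/9; sellers receive 1295/9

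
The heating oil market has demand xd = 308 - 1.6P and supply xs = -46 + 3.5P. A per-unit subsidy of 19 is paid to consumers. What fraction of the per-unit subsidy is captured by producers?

Producer share = 16/51

Pre-subsidy: 308 - 1.6P = -46 + 3.5P gives P* = 1180/17, x* = 3348/17.
With the rebate, buyers effectively pay Pb = Ps − 19, where Ps is the price sellers receive.
Demand in terms of Ps becomes xd = 308 − 1.6(Ps − 19) = 338.4 - 1.6Ps. Setting this equal to supply: 338.4 - 1.6Ps = -46 + 3.5Ps, so Ps = 3844/51.
Buyers pay Pb = 3844/51 − 19 = 2875/51; x' = -46 + 3.5·(3844/51) = 11108/51.
Buyers' price falls by P* − Pb = 1180/17 − 2875/51 = 665/51; sellers' price rises by Ps − P* = 3844/51 − 1180/17 = 304/51.
So producers capture (304/51)/19 = 16/51 of each unit of subsidy.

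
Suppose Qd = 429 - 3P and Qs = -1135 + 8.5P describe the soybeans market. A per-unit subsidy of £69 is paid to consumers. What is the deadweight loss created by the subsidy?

Pre-subsidy: 429 - 3P = -1135 + 8.5P gives P* = 136, Q* = 21.
With the rebate, buyers effectively pay Pb = Ps − 69, where Ps is the price sellers receive.
Demand in terms of Ps becomes Qd = 429 − 3(Ps − 69) = 636 - 3Ps. Setting this equal to supply: 636 - 3Ps = -1135 + 8.5Ps, so Ps = 154.
Buyers pay Pb = 154 − 69 = 85; Q' = -1135 + 8.5·154 = 174.
The subsidy expands output by 174 − 21 = 153 past the efficient level; on those units the gap between marginal cost and willingness to pay runs from 0 up to 69.
DWL = ½ × 69 × 153 = 5278.5.

Deadweight loss = £5278.5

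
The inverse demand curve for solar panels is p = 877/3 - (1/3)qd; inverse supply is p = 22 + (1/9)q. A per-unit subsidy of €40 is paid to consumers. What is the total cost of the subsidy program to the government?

Pre-subsidy: 877/3 - (1/3)q = 22 + (1/9)q gives q* = 608.25 and p* = 1075/12.
With the rebate, buyers effectively pay pb = ps − 40, where ps is the price sellers receive.
On the curves, pb = 877/3 - (1/3)q and ps = 22 + (1/9)q; the wedge ps − pb = 40 gives 22 + (1/9)q − (877/3 - (1/3)q) = 40, so q' = 698.25.
Then pb = 877/3 − (1/3)·698.25 = 715/12 and ps = 22 + (1/9)·698.25 = 1195/12.
Government outlay = subsidy × quantity = 40 × 698.25 = 27930.

Government cost = €27930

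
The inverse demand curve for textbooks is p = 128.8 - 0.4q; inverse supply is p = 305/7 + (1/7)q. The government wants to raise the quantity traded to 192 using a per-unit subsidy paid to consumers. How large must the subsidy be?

Required subsidy s = 19 per unit

At q = 192, from the demand curve buyers pay pb = 128.8 − 0.4·192 = 52; from the supply curve sellers need ps = 305/7 + (1/7)·192 = 71.
The subsidy must fill the gap: s = ps − pb = 71 − 52 = 19.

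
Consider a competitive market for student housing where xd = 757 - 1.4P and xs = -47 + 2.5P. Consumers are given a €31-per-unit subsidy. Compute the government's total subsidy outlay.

Government cost = 599912/39

Pre-subsidy: 757 - 1.4P = -47 + 2.5P gives P* = 2680/13, x* = 6089/13.
With the rebate, buyers effectively pay Pb = Ps − 31, where Ps is the price sellers receive.
Demand in terms of Ps becomes xd = 757 − 1.4(Ps − 31) = 800.4 - 1.4Ps. Setting this equal to supply: 800.4 - 1.4Ps = -47 + 2.5Ps, so Ps = 8474/39.
Buyers pay Pb = 8474/39 − 31 = 7265/39; x' = -47 + 2.5·(8474/39) = 19352/39.
Government outlay = subsidy × quantity = 31 × 19352/39 = 599912/39.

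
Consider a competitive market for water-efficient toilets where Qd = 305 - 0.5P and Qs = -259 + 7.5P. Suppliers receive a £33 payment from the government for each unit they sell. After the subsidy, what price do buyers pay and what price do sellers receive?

Buyers pay £39.5625; sellers receive £72.5625

Pre-subsidy: 305 - 0.5P = -259 + 7.5P gives P* = 70.5, Q* = 269.75.
With the subsidy, sellers receive Ps = Pb + 33 for each unit, where Pb is the price buyers pay.
Supply in terms of Pb becomes Qs = -259 + 7.5(Pb + 33) = -11.5 + 7.5Pb. Setting this equal to demand: 305 - 0.5Pb = -11.5 + 7.5Pb, so Pb = 39.5625.
Sellers receive Ps = 39.5625 + 33 = 72.5625; Q' = 305 − 0.5·39.5625 = 285.21875.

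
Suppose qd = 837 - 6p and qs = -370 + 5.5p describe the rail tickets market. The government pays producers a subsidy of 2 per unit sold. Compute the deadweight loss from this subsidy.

Deadweight loss = 132/23

Pre-subsidy: 837 - 6p = -370 + 5.5p gives p* = 2414/23, q* = 4767/23.
With the subsidy, sellers receive ps = pb + 2 for each unit, where pb is the price buyers pay.
Supply in terms of pb becomes qs = -370 + 5.5(pb + 2) = -359 + 5.5pb. Setting this equal to demand: 837 - 6pb = -359 + 5.5pb, so pb = 104.
Sellers receive ps = 104 + 2 = 106; q' = 837 − 6·104 = 213.
The subsidy expands output by 213 − 4767/23 = 132/23 past the efficient level; on those units the gap between marginal cost and willingness to pay runs from 0 up to 2.
DWL = ½ × 2 × 132/23 = 132/23.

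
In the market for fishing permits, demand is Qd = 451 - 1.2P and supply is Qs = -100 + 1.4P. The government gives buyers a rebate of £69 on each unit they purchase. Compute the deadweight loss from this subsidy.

Pre-subsidy: 451 - 1.2P = -100 + 1.4P gives P* = 2755/13, Q* = 2557/13.
With the rebate, buyers effectively pay Pb = Ps − 69, where Ps is the price sellers receive.
Demand in terms of Ps becomes Qd = 451 − 1.2(Ps − 69) = 533.8 - 1.2Ps. Setting this equal to supply: 533.8 - 1.2Ps = -100 + 1.4Ps, so Ps = 3169/13.
Buyers pay Pb = 3169/13 − 69 = 2272/13; Q' = -100 + 1.4·(3169/13) = 15683/65.
The subsidy expands output by 15683/65 − 2557/13 = 2898/65 past the efficient level; on those units the gap between marginal cost and willingness to pay runs from 0 up to 69.
DWL = ½ × 69 × 2898/65 = 99981/65.

Deadweight loss = 99981/65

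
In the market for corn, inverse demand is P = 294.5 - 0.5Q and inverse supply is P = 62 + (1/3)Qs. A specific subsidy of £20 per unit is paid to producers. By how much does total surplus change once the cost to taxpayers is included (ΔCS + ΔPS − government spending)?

Net change in total surplus = -£240

Pre-subsidy: 294.5 - 0.5Q = 62 + (1/3)Q gives Q* = 279 and P* = 155.
With the subsidy, sellers receive Ps = Pb + 20 for each unit, where Pb is the price buyers pay.
On the curves, Pb = 294.5 - 0.5Q and Ps = 62 + (1/3)Q; the wedge Ps − Pb = 20 gives 62 + (1/3)Q − (294.5 - 0.5Q) = 20, so Q' = 303.
Then Pb = 294.5 − 0.5·303 = 143 and Ps = 62 + (1/3)·303 = 163.
ΔCS = ½(279 + 303)(155 − 143) = 3492; ΔPS = ½(279 + 303)(163 − 155) = 2328.
Government spending = 20 × 303 = 6060.
Net change = 3492 + 2328 − 6060 = -240. The loss equals the DWL triangle ½·20·24.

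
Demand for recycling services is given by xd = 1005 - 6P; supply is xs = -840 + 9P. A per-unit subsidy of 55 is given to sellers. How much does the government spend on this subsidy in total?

Pre-subsidy: 1005 - 6P = -840 + 9P gives P* = 123, x* = 267.
With the subsidy, sellers receive Ps = Pb + 55 for each unit, where Pb is the price buyers pay.
Supply in terms of Pb becomes xs = -840 + 9(Pb + 55) = -345 + 9Pb. Setting this equal to demand: 1005 - 6Pb = -345 + 9Pb, so Pb = 90.
Sellers receive Ps = 90 + 55 = 145; x' = 1005 − 6·90 = 465.
Government outlay = subsidy × quantity = 55 × 465 = 25575.

Government cost = 25575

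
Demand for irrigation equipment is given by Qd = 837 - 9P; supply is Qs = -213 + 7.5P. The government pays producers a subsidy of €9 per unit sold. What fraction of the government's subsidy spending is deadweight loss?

Pre-subsidy: 837 - 9P = -213 + 7.5P gives P* = 700/11, Q* = 2907/11.
With the subsidy, sellers receive Ps = Pb + 9 for each unit, where Pb is the price buyers pay.
Supply in terms of Pb becomes Qs = -213 + 7.5(Pb + 9) = -145.5 + 7.5Pb. Setting this equal to demand: 837 - 9Pb = -145.5 + 7.5Pb, so Pb = 655/11.
Sellers receive Ps = 655/11 + 9 = 754/11; Q' = 837 − 9·(655/11) = 3312/11.
ΔCS = ½(2907/11 + 3312/11)(700/11 − 655/11) = 279855/242; ΔPS = ½(2907/11 + 3312/11)(754/11 − 700/11) = 167913/121.
Government spending = 9 × 3312/11 = 29808/11.
DWL = ½ × 9 × (3312/11 − 2907/11) = 3645/22; fraction = (3645/22) / (29808/11) = 45/736.

DWL / government spending = 45/736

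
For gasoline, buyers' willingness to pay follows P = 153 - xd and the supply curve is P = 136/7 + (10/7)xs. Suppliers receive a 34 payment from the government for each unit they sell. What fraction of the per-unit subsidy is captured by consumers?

Consumer share = 7/17

Pre-subsidy: 153 - x = 136/7 + (10/7)x gives x* = 55 and P* = 98.
With the subsidy, sellers receive Ps = Pb + 34 for each unit, where Pb is the price buyers pay.
On the curves, Pb = 153 - x and Ps = 136/7 + (10/7)x; the wedge Ps − Pb = 34 gives 136/7 + (10/7)x − (153 - x) = 34, so x' = 69.
Then Pb = 153 − 1·69 = 84 and Ps = 136/7 + (10/7)·69 = 118.
Buyers' price falls by P* − Pb = 98 − 84 = 14; sellers' price rises by Ps − P* = 118 − 98 = 20.
So consumers capture 14/34 = 7/17 of each unit of subsidy.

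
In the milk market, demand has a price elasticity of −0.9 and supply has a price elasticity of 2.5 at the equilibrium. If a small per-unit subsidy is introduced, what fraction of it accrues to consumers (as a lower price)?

For a small subsidy around the equilibrium, the benefit split depends on the relative slopes, which at a point are proportional to the elasticities.
Buyer share = εs/(εs + |εd|) = 2.5/(2.5 + 0.9) = 25/34; seller share = |εd|/(εs + |εd|) = 9/34.

Consumer share = 25/34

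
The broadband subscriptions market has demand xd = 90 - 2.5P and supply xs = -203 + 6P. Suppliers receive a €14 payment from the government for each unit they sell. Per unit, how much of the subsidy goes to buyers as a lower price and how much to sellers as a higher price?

Buyers gain 168/17 per unit; sellers gain 70/17 per unit

Pre-subsidy: 90 - 2.5P = -203 + 6P gives P* = 586/17, x* = 65/17.
With the subsidy, sellers receive Ps = Pb + 14 for each unit, where Pb is the price buyers pay.
Supply in terms of Pb becomes xs = -203 + 6(Pb + 14) = -119 + 6Pb. Setting this equal to demand: 90 - 2.5Pb = -119 + 6Pb, so Pb = 418/17.
Sellers receive Ps = 418/17 + 14 = 656/17; x' = 90 − 2.5·(418/17) = 485/17.
Buyers' price falls by P* − Pb = 586/17 − 418/17 = 168/17; sellers' price rises by Ps − P* = 656/17 − 586/17 = 70/17.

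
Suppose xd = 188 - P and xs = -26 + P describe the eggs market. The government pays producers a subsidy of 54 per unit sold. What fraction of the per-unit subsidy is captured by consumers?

Pre-subsidy: 188 - P = -26 + P gives P* = 107, x* = 81.
With the subsidy, sellers receive Ps = Pb + 54 for each unit, where Pb is the price buyers pay.
Supply in terms of Pb becomes xs = -26 + 1(Pb + 54) = 28 + Pb. Setting this equal to demand: 188 - Pb = 28 + Pb, so Pb = 80.
Sellers receive Ps = 80 + 54 = 134; x' = 188 − 1·80 = 108.
Buyers' price falls by P* − Pb = 107 − 80 = 27; sellers' price rises by Ps − P* = 134 − 107 = 27.
So consumers capture 27/54 = 0.5 of each unit of subsidy.

Consumer share = 0.5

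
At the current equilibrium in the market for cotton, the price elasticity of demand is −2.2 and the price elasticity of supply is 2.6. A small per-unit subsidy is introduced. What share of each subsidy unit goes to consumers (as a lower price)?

For a small subsidy around the equilibrium, the benefit split depends on the relative slopes, which at a point are proportional to the elasticities.
Buyer share = εs/(εs + |εd|) = 2.6/(2.6 + 2.2) = 13/24; seller share = |εd|/(εs + |εd|) = 11/24.

Consumer share = 13/24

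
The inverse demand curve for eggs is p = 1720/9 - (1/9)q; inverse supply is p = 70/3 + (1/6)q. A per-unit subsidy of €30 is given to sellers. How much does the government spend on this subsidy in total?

Government cost = €21360

Pre-subsidy: 1720/9 - (1/9)q = 70/3 + (1/6)q gives q* = 604 and p* = 124.
With the subsidy, sellers receive ps = pb + 30 for each unit, where pb is the price buyers pay.
On the curves, pb = 1720/9 - (1/9)q and ps = 70/3 + (1/6)q; the wedge ps − pb = 30 gives 70/3 + (1/6)q − (1720/9 - (1/9)q) = 30, so q' = 712.
Then pb = 1720/9 − (1/9)·712 = 112 and ps = 70/3 + (1/6)·712 = 142.
Government outlay = subsidy × quantity = 30 × 712 = 21360.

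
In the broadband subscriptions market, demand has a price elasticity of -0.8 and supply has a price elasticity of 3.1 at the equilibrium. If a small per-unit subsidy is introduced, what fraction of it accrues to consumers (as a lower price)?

For a small subsidy around the equilibrium, the benefit split depends on the relative slopes, which at a point are proportional to the elasticities.
Buyer share = εs/(εs + |εd|) = 3.1/(3.1 + 0.8) = 31/39; seller share = |εd|/(εs + |εd|) = 8/39.

Consumer share = 31/39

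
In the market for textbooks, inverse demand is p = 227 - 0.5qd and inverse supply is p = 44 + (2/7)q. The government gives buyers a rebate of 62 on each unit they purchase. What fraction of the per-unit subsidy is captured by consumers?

Consumer share = 7/11

Pre-subsidy: 227 - 0.5q = 44 + (2/7)q gives q* = 2562/11 and p* = 1216/11.
With the rebate, buyers effectively pay pb = ps − 62, where ps is the price sellers receive.
On the curves, pb = 227 - 0.5q and ps = 44 + (2/7)q; the wedge ps − pb = 62 gives 44 + (2/7)q − (227 - 0.5q) = 62, so q' = 3430/11.
Then pb = 227 − 0.5·(3430/11) = 782/11 and ps = 44 + (2/7)·(3430/11) = 1464/11.
Buyers' price falls by p* − pb = 1216/11 − 782/11 = 434/11; sellers' price rises by ps − p* = 1464/11 − 1216/11 = 248/11.
So consumers capture (434/11)/62 = 7/11 of each unit of subsidy.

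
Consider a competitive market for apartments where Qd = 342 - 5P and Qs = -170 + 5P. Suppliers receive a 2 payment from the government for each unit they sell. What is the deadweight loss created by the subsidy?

Pre-subsidy: 342 - 5P = -170 + 5P gives P* = 51.2, Q* = 86.
With the subsidy, sellers receive Ps = Pb + 2 for each unit, where Pb is the price buyers pay.
Supply in terms of Pb becomes Qs = -170 + 5(Pb + 2) = -160 + 5Pb. Setting this equal to demand: 342 - 5Pb = -160 + 5Pb, so Pb = 50.2.
Sellers receive Ps = 50.2 + 2 = 52.2; Q' = 342 − 5·50.2 = 91.
The subsidy expands output by 91 − 86 = 5 past the efficient level; on those units the gap between marginal cost and willingness to pay runs from 0 up to 2.
DWL = ½ × 2 × 5 = 5.

Deadweight loss = 5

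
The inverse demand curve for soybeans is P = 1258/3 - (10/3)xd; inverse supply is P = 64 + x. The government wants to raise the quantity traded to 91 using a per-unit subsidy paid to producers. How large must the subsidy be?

At x = 91, from the demand curve buyers pay Pb = 1258/3 − (10/3)·91 = 116; from the supply curve sellers need Ps = 64 + 1·91 = 155.
The subsidy must fill the gap: s = Ps − Pb = 155 − 116 = 39.

Required subsidy s = 39 per unit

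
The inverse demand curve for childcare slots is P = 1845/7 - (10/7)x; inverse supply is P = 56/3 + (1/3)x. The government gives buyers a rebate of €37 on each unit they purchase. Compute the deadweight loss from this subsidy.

Deadweight loss = €388.5

Pre-subsidy: 1845/7 - (10/7)x = 56/3 + (1/3)x gives x* = 139 and P* = 65.
With the rebate, buyers effectively pay Pb = Ps − 37, where Ps is the price sellers receive.
On the curves, Pb = 1845/7 - (10/7)x and Ps = 56/3 + (1/3)x; the wedge Ps − Pb = 37 gives 56/3 + (1/3)x − (1845/7 - (10/7)x) = 37, so x' = 160.
Then Pb = 1845/7 − (10/7)·160 = 35 and Ps = 56/3 + (1/3)·160 = 72.
The subsidy expands output by 160 − 139 = 21 past the efficient level; on those units the gap between marginal cost and willingness to pay runs from 0 up to 37.
DWL = ½ × 37 × 21 = 388.5.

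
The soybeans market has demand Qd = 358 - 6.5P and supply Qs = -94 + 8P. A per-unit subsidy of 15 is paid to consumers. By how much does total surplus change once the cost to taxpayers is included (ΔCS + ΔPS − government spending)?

Net change in total surplus = -11700/29

Pre-subsidy: 358 - 6.5P = -94 + 8P gives P* = 904/29, Q* = 4506/29.
With the rebate, buyers effectively pay Pb = Ps − 15, where Ps is the price sellers receive.
Demand in terms of Ps becomes Qd = 358 − 6.5(Ps − 15) = 455.5 - 6.5Ps. Setting this equal to supply: 455.5 - 6.5Ps = -94 + 8Ps, so Ps = 1099/29.
Buyers pay Pb = 1099/29 − 15 = 664/29; Q' = -94 + 8·(1099/29) = 6066/29.
ΔCS = ½(4506/29 + 6066/29)(904/29 − 664/29) = 1268640/841; ΔPS = ½(4506/29 + 6066/29)(1099/29 − 904/29) = 1030770/841.
Government spending = 15 × 6066/29 = 90990/29.
Net change = 1268640/841 + 1030770/841 − 90990/29 = -11700/29. The loss equals the DWL triangle ½·15·1560/29.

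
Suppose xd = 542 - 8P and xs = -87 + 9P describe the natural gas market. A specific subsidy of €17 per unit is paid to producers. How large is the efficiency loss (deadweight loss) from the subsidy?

Deadweight loss = €612

Pre-subsidy: 542 - 8P = -87 + 9P gives P* = 37, x* = 246.
With the subsidy, sellers receive Ps = Pb + 17 for each unit, where Pb is the price buyers pay.
Supply in terms of Pb becomes xs = -87 + 9(Pb + 17) = 66 + 9Pb. Setting this equal to demand: 542 - 8Pb = 66 + 9Pb, so Pb = 28.
Sellers receive Ps = 28 + 17 = 45; x' = 542 − 8·28 = 318.
The subsidy expands output by 318 − 246 = 72 past the efficient level; on those units the gap between marginal cost and willingness to pay runs from 0 up to 17.
DWL = ½ × 17 × 72 = 612.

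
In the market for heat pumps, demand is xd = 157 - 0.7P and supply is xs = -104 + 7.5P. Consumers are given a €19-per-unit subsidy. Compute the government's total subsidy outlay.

Pre-subsidy: 157 - 0.7P = -104 + 7.5P gives P* = 1305/41, x* = 11047/82.
With the rebate, buyers effectively pay Pb = Ps − 19, where Ps is the price sellers receive.
Demand in terms of Ps becomes xd = 157 − 0.7(Ps − 19) = 170.3 - 0.7Ps. Setting this equal to supply: 170.3 - 0.7Ps = -104 + 7.5Ps, so Ps = 2743/82.
Buyers pay Pb = 2743/82 − 19 = 1185/82; x' = -104 + 7.5·(2743/82) = 24089/164.
Government outlay = subsidy × quantity = 19 × 24089/164 = 457691/164.

Government cost = 457691/164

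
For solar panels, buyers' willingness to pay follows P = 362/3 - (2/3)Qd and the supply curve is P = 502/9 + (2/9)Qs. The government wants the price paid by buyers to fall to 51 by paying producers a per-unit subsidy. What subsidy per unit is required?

Required subsidy s = 28 per unit

At a buyer price of 51, quantity demanded is 181 − 1.5·51 = 104.5.
Sellers supply 104.5 only when they receive Ps = 502/9 + (2/9)·104.5 = 79.
s = Ps − Pb = 79 − 51 = 28.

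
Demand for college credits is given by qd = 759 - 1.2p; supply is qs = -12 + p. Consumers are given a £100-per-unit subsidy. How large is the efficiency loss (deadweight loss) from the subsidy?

Deadweight loss = 30000/11

Pre-subsidy: 759 - 1.2p = -12 + p gives p* = 3855/11, q* = 3723/11.
With the rebate, buyers effectively pay pb = ps − 100, where ps is the price sellers receive.
Demand in terms of ps becomes qd = 759 − 1.2(ps − 100) = 879 - 1.2ps. Setting this equal to supply: 879 - 1.2ps = -12 + ps, so ps = 405.
Buyers pay pb = 405 − 100 = 305; q' = -12 + 1·405 = 393.
The subsidy expands output by 393 − 3723/11 = 600/11 past the efficient level; on those units the gap between marginal cost and willingness to pay runs from 0 up to 100.
DWL = ½ × 100 × 600/11 = 30000/11.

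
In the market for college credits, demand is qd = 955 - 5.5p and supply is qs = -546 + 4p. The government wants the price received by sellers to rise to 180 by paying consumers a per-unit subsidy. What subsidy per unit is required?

At a seller price of 180, quantity supplied is -546 + 4·180 = 174.
Buyers absorb 174 only when they pay pb with 955 − 5.5·pb = 174, i.e. pb = 142.
s = ps − pb = 180 − 142 = 38.

Required subsidy s = 38 per unit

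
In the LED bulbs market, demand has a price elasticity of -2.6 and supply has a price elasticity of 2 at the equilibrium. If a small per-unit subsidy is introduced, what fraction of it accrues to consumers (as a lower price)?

For a small subsidy around the equilibrium, the benefit split depends on the relative slopes, which at a point are proportional to the elasticities.
Buyer share = εs/(εs + |εd|) = 2/(2 + 2.6) = 10/23; seller share = |εd|/(εs + |εd|) = 13/23.

Consumer share = 10/23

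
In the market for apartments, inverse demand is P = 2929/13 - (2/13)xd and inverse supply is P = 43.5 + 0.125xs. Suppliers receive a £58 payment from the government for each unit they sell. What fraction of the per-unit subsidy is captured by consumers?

Consumer share = 16/29

Pre-subsidy: 2929/13 - (2/13)x = 43.5 + 0.125x gives x* = 652 and P* = 125.
With the subsidy, sellers receive Ps = Pb + 58 for each unit, where Pb is the price buyers pay.
On the curves, Pb = 2929/13 - (2/13)x and Ps = 43.5 + 0.125x; the wedge Ps − Pb = 58 gives 43.5 + 0.125x − (2929/13 - (2/13)x) = 58, so x' = 860.
Then Pb = 2929/13 − (2/13)·860 = 93 and Ps = 43.5 + 0.125·860 = 151.
Buyers' price falls by P* − Pb = 125 − 93 = 32; sellers' price rises by Ps − P* = 151 − 125 = 26.
So consumers capture 32/58 = 16/29 of each unit of subsidy.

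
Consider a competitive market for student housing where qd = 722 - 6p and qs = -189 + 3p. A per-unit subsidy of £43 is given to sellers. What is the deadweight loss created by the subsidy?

Deadweight loss = £1849

Pre-subsidy: 722 - 6p = -189 + 3p gives p* = 911/9, q* = 344/3.
With the subsidy, sellers receive ps = pb + 43 for each unit, where pb is the price buyers pay.
Supply in terms of pb becomes qs = -189 + 3(pb + 43) = -60 + 3pb. Setting this equal to demand: 722 - 6pb = -60 + 3pb, so pb = 782/9.
Sellers receive ps = 782/9 + 43 = 1169/9; q' = 722 − 6·(782/9) = 602/3.
The subsidy expands output by 602/3 − 344/3 = 86 past the efficient level; on those units the gap between marginal cost and willingness to pay runs from 0 up to 43.
DWL = ½ × 43 × 86 = 1849.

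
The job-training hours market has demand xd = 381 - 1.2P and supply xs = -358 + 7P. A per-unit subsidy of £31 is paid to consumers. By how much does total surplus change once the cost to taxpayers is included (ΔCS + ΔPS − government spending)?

Pre-subsidy: 381 - 1.2P = -358 + 7P gives P* = 3695/41, x* = 11187/41.
With the rebate, buyers effectively pay Pb = Ps − 31, where Ps is the price sellers receive.
Demand in terms of Ps becomes xd = 381 − 1.2(Ps − 31) = 418.2 - 1.2Ps. Setting this equal to supply: 418.2 - 1.2Ps = -358 + 7Ps, so Ps = 3881/41.
Buyers pay Pb = 3881/41 − 31 = 2610/41; x' = -358 + 7·(3881/41) = 12489/41.
ΔCS = ½(11187/41 + 12489/41)(3695/41 − 2610/41) = 12844230/1681; ΔPS = ½(11187/41 + 12489/41)(3881/41 − 3695/41) = 2201868/1681.
Government spending = 31 × 12489/41 = 387159/41.
Net change = 12844230/1681 + 2201868/1681 − 387159/41 = -20181/41. The loss equals the DWL triangle ½·31·1302/41.

Net change in total surplus = -20181/41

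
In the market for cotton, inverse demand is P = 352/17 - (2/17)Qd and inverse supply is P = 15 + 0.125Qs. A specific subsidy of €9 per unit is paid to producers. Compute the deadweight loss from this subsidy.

Deadweight loss = 1836/11

Pre-subsidy: 352/17 - (2/17)Q = 15 + 0.125Q gives Q* = 776/33 and P* = 592/33.
With the subsidy, sellers receive Ps = Pb + 9 for each unit, where Pb is the price buyers pay.
On the curves, Pb = 352/17 - (2/17)Q and Ps = 15 + 0.125Q; the wedge Ps − Pb = 9 gives 15 + 0.125Q − (352/17 - (2/17)Q) = 9, so Q' = 2000/33.
Then Pb = 352/17 − (2/17)·(2000/33) = 448/33 and Ps = 15 + 0.125·(2000/33) = 745/33.
The subsidy expands output by 2000/33 − 776/33 = 408/11 past the efficient level; on those units the gap between marginal cost and willingness to pay runs from 0 up to 9.
DWL = ½ × 9 × 408/11 = 1836/11.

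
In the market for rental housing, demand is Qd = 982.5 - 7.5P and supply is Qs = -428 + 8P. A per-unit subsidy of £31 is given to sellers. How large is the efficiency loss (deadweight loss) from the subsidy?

Deadweight loss = £1860

Pre-subsidy: 982.5 - 7.5P = -428 + 8P gives P* = 91, Q* = 300.
With the subsidy, sellers receive Ps = Pb + 31 for each unit, where Pb is the price buyers pay.
Supply in terms of Pb becomes Qs = -428 + 8(Pb + 31) = -180 + 8Pb. Setting this equal to demand: 982.5 - 7.5Pb = -180 + 8Pb, so Pb = 75.
Sellers receive Ps = 75 + 31 = 106; Q' = 982.5 − 7.5·75 = 420.
The subsidy expands output by 420 − 300 = 120 past the efficient level; on those units the gap between marginal cost and willingness to pay runs from 0 up to 31.
DWL = ½ × 31 × 120 = 1860.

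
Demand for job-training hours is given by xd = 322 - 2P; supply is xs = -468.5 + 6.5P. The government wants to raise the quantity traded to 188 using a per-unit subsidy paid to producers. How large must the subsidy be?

Required subsidy s = 34 per unit

At x = 188, invert demand for the buyer price: Pb = (322 − 188)/2 = 67; invert supply for the seller price: Ps = (188 − (-468.5))/6.5 = 101.
The subsidy must fill the gap: s = Ps − Pb = 101 − 67 = 34.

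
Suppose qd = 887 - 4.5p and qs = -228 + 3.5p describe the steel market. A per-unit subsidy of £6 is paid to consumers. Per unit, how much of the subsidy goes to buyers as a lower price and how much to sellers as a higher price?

Pre-subsidy: 887 - 4.5p = -228 + 3.5p gives p* = 139.375, q* = 259.8125.
With the rebate, buyers effectively pay pb = ps − 6, where ps is the price sellers receive.
Demand in terms of ps becomes qd = 887 − 4.5(ps − 6) = 914 - 4.5ps. Setting this equal to supply: 914 - 4.5ps = -228 + 3.5ps, so ps = 142.75.
Buyers pay pb = 142.75 − 6 = 136.75; q' = -228 + 3.5·142.75 = 271.625.
Buyers' price falls by p* − pb = 139.375 − 136.75 = 2.625; sellers' price rises by ps − p* = 142.75 − 139.375 = 3.375.

Buyers gain £2.625 per unit; sellers gain £3.375 per unit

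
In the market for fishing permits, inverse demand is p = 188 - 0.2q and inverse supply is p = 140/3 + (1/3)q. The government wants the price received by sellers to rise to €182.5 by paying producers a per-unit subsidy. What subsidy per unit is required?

Required subsidy s = €76 per unit

At a seller price of 182.5, quantity supplied is -140 + 3·182.5 = 407.5.
Buyers absorb 407.5 only when they pay pb = 188 − 0.2·407.5 = 106.5.
s = ps − pb = 182.5 − 106.5 = 76.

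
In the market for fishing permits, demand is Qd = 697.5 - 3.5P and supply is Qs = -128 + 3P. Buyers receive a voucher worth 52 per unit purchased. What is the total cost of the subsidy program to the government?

Government cost = 17524

Pre-subsidy: 697.5 - 3.5P = -128 + 3P gives P* = 127, Q* = 253.
With the rebate, buyers effectively pay Pb = Ps − 52, where Ps is the price sellers receive.
Demand in terms of Ps becomes Qd = 697.5 − 3.5(Ps − 52) = 879.5 - 3.5Ps. Setting this equal to supply: 879.5 - 3.5Ps = -128 + 3Ps, so Ps = 155.
Buyers pay Pb = 155 − 52 = 103; Q' = -128 + 3·155 = 337.
Government outlay = subsidy × quantity = 52 × 337 = 17524.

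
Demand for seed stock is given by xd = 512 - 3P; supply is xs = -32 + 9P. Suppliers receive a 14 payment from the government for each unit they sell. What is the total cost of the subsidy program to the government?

Pre-subsidy: 512 - 3P = -32 + 9P gives P* = 136/3, x* = 376.
With the subsidy, sellers receive Ps = Pb + 14 for each unit, where Pb is the price buyers pay.
Supply in terms of Pb becomes xs = -32 + 9(Pb + 14) = 94 + 9Pb. Setting this equal to demand: 512 - 3Pb = 94 + 9Pb, so Pb = 209/6.
Sellers receive Ps = 209/6 + 14 = 293/6; x' = 512 − 3·(209/6) = 407.5.
Government outlay = subsidy × quantity = 14 × 407.5 = 5705.

Government cost = 5705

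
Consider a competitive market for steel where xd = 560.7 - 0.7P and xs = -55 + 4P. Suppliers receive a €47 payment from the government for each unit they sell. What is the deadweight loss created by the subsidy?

Pre-subsidy: 560.7 - 0.7P = -55 + 4P gives P* = 131, x* = 469.
With the subsidy, sellers receive Ps = Pb + 47 for each unit, where Pb is the price buyers pay.
Supply in terms of Pb becomes xs = -55 + 4(Pb + 47) = 133 + 4Pb. Setting this equal to demand: 560.7 - 0.7Pb = 133 + 4Pb, so Pb = 91.
Sellers receive Ps = 91 + 47 = 138; x' = 560.7 − 0.7·91 = 497.
The subsidy expands output by 497 − 469 = 28 past the efficient level; on those units the gap between marginal cost and willingness to pay runs from 0 up to 47.
DWL = ½ × 47 × 28 = 658.

Deadweight loss = €658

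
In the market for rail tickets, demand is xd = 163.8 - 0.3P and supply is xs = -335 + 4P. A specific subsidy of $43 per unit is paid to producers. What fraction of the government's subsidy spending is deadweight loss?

Pre-subsidy: 163.8 - 0.3P = -335 + 4P gives P* = 116, x* = 129.
With the subsidy, sellers receive Ps = Pb + 43 for each unit, where Pb is the price buyers pay.
Supply in terms of Pb becomes xs = -335 + 4(Pb + 43) = -163 + 4Pb. Setting this equal to demand: 163.8 - 0.3Pb = -163 + 4Pb, so Pb = 76.
Sellers receive Ps = 76 + 43 = 119; x' = 163.8 − 0.3·76 = 141.
ΔCS = ½(129 + 141)(116 − 76) = 5400; ΔPS = ½(129 + 141)(119 − 116) = 405.
Government spending = 43 × 141 = 6063.
DWL = ½ × 43 × (141 − 129) = 258; fraction = 258 / 6063 = 2/47.

DWL / government spending = 2/47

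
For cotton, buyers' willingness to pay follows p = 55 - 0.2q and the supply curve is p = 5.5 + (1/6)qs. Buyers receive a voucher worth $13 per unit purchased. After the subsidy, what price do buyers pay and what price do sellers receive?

Buyers pay 230/11; sellers receive 373/11

Pre-subsidy: 55 - 0.2q = 5.5 + (1/6)q gives q* = 135 and p* = 28.
With the rebate, buyers effectively pay pb = ps − 13, where ps is the price sellers receive.
On the curves, pb = 55 - 0.2q and ps = 5.5 + (1/6)q; the wedge ps − pb = 13 gives 5.5 + (1/6)q − (55 - 0.2q) = 13, so q' = 1875/11.
Then pb = 55 − 0.2·(1875/11) = 230/11 and ps = 5.5 + (1/6)·(1875/11) = 373/11.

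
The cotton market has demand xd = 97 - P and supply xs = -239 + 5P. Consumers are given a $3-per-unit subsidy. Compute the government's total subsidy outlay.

Government cost = $130.5

Pre-subsidy: 97 - P = -239 + 5P gives P* = 56, x* = 41.
With the rebate, buyers effectively pay Pb = Ps − 3, where Ps is the price sellers receive.
Demand in terms of Ps becomes xd = 97 − 1(Ps − 3) = 100 - Ps. Setting this equal to supply: 100 - Ps = -239 + 5Ps, so Ps = 56.5.
Buyers pay Pb = 56.5 − 3 = 53.5; x' = -239 + 5·56.5 = 43.5.
Government outlay = subsidy × quantity = 3 × 43.5 = 130.5.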